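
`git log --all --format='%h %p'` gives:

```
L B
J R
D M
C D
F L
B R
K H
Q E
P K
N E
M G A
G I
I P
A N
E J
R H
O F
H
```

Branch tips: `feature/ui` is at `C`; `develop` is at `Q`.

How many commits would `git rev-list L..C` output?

Reachable from C: {A, C, D, E, G, H, I, J, K, M, N, P, R}.
Reachable from L: {B, H, L, R}.
In C's history but not L's: {A, C, D, E, G, I, J, K, M, N, P} — 11 commits.

11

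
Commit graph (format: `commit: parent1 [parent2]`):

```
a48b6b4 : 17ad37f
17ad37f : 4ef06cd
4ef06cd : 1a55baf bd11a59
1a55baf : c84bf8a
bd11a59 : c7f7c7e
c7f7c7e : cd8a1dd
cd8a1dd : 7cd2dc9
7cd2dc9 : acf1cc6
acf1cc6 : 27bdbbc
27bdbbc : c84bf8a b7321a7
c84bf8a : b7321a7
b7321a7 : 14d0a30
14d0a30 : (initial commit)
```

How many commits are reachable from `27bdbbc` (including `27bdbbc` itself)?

Walking parent pointers from 27bdbbc: reachable set = {14d0a30, 27bdbbc, b7321a7, c84bf8a}.
That is 4 commits.

4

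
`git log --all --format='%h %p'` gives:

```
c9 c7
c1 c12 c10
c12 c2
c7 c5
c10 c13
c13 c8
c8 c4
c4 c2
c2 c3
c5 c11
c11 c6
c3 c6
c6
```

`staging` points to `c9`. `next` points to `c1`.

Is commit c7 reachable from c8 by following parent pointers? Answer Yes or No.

No

Ancestors of c8: {c2, c3, c4, c6, c8}.
c7 is not in that set, so it is not an ancestor of c8.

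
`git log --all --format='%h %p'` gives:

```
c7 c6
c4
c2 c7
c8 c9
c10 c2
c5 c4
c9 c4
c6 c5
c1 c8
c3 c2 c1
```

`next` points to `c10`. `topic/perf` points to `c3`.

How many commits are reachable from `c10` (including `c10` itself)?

6

Walking parent pointers from c10: reachable set = {c10, c2, c4, c5, c6, c7}.
That is 6 commits.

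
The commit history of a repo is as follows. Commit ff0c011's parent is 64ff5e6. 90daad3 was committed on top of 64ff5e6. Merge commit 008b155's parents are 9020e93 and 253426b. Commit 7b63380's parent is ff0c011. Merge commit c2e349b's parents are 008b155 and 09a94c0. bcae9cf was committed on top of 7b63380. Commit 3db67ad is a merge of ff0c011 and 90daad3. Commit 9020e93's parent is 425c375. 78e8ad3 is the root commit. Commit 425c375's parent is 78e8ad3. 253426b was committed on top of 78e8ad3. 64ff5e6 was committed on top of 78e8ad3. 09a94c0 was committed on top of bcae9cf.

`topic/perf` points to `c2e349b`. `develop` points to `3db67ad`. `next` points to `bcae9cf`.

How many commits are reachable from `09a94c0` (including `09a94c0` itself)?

Walking parent pointers from 09a94c0: reachable set = {09a94c0, 64ff5e6, 78e8ad3, 7b63380, bcae9cf, ff0c011}.
That is 6 commits.

6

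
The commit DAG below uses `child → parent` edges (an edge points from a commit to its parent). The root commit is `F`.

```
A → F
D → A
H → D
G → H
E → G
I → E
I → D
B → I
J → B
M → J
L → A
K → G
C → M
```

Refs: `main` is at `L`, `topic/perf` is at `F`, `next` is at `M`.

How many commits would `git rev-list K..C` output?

6

Reachable from C: {A, B, C, D, E, F, G, H, I, J, M}.
Reachable from K: {A, D, F, G, H, K}.
In C's history but not K's: {B, C, E, I, J, M} — 6 commits.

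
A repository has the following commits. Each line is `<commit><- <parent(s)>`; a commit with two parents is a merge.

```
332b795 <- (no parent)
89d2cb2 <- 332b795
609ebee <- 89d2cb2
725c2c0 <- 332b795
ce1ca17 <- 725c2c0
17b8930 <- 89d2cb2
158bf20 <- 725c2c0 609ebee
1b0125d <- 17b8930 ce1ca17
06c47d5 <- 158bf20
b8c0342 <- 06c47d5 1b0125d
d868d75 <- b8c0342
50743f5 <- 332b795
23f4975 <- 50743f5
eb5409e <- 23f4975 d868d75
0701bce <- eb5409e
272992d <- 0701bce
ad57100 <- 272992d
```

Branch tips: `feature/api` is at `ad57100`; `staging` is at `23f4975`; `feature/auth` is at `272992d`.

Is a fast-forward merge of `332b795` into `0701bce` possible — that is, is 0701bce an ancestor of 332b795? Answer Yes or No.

A fast-forward from 0701bce to 332b795 is possible iff 0701bce is an ancestor of 332b795.
Ancestors of 332b795: {332b795}.
0701bce is not among them, so fast-forward is not possible.

No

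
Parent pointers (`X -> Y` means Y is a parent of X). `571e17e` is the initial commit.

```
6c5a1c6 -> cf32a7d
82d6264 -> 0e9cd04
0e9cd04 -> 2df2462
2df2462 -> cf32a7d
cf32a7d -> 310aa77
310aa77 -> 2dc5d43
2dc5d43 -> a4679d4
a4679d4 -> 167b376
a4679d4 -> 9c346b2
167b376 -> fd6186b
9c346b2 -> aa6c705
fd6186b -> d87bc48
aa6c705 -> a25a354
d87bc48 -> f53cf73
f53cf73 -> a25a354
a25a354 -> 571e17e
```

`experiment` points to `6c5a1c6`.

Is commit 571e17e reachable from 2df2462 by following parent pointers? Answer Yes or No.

Yes

Ancestors of 2df2462 (commits reachable by following parents): {167b376, 2dc5d43, 2df2462, 310aa77, 571e17e, 9c346b2, a25a354, a4679d4, aa6c705, cf32a7d, d87bc48, f53cf73, fd6186b}.
571e17e is in that set, so it is an ancestor of 2df2462.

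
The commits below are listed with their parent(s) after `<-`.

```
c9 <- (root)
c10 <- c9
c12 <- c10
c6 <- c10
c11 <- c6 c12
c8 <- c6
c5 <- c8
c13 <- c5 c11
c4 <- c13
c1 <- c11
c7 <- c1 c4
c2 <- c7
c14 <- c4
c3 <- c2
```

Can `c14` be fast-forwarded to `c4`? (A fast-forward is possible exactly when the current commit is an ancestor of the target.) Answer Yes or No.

No

A fast-forward from c14 to c4 is possible iff c14 is an ancestor of c4.
Ancestors of c4: {c10, c11, c12, c13, c4, c5, c6, c8, c9}.
c14 is not among them, so fast-forward is not possible.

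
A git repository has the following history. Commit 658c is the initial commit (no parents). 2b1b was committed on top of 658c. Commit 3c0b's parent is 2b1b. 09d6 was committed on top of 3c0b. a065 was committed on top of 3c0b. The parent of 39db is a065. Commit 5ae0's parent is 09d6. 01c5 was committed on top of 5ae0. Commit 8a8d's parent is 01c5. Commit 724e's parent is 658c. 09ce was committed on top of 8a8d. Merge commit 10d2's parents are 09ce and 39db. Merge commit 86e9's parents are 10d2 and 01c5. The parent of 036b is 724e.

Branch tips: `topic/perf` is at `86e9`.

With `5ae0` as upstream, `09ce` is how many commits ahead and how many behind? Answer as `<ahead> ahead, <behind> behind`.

Reachable from 09ce: {01c5, 09ce, 09d6, 2b1b, 3c0b, 5ae0, 658c, 8a8d}.
Reachable from 5ae0: {09d6, 2b1b, 3c0b, 5ae0, 658c}.
Only in 09ce's history (ahead): {01c5, 09ce, 8a8d} — 3.
Only in 5ae0's history (behind): {} — 0.

3 ahead, 0 behind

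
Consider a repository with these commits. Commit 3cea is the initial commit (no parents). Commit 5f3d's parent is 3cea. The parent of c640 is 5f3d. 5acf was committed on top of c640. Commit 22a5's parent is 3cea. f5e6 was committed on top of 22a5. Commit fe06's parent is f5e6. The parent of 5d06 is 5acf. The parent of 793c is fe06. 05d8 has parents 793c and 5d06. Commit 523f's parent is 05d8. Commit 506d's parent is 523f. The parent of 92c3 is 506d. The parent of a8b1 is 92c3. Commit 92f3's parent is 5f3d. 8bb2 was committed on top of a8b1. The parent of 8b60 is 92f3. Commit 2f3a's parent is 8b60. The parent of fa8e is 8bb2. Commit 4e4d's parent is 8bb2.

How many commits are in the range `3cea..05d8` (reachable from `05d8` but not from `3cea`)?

9

Reachable from 05d8: {05d8, 22a5, 3cea, 5acf, 5d06, 5f3d, 793c, c640, f5e6, fe06}.
Reachable from 3cea: {3cea}.
In 05d8's history but not 3cea's: {05d8, 22a5, 5acf, 5d06, 5f3d, 793c, c640, f5e6, fe06} — 9 commits.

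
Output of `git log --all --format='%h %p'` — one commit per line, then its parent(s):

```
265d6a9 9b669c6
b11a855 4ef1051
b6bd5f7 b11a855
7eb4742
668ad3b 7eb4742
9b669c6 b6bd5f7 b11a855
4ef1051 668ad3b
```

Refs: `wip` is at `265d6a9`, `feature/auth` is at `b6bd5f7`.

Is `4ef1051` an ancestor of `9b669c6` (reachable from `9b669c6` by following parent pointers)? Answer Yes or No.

Yes

Ancestors of 9b669c6 (commits reachable by following parents): {4ef1051, 668ad3b, 7eb4742, 9b669c6, b11a855, b6bd5f7}.
4ef1051 is in that set, so it is an ancestor of 9b669c6.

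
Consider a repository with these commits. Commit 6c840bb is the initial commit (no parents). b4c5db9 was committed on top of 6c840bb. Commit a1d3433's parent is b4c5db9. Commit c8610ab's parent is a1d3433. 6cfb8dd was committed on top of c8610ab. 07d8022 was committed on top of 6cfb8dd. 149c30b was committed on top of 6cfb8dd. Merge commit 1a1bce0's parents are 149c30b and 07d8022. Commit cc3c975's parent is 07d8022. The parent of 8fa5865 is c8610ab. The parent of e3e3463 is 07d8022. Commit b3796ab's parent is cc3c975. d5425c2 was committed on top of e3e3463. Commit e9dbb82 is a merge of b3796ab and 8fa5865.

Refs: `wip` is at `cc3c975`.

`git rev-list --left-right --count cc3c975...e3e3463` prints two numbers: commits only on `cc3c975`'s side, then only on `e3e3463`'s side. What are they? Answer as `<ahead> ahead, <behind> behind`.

1 ahead, 1 behind

Reachable from cc3c975: {07d8022, 6c840bb, 6cfb8dd, a1d3433, b4c5db9, c8610ab, cc3c975}.
Reachable from e3e3463: {07d8022, 6c840bb, 6cfb8dd, a1d3433, b4c5db9, c8610ab, e3e3463}.
Only in cc3c975's history (ahead): {cc3c975} — 1.
Only in e3e3463's history (behind): {e3e3463} — 1.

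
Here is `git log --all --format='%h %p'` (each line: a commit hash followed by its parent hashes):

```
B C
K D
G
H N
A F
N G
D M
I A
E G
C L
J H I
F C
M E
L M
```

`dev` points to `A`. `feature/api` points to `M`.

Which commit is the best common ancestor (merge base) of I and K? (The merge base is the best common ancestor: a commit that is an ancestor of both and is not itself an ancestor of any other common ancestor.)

M

Ancestors of I: {A, C, E, F, G, I, L, M}.
Ancestors of K: {D, E, G, K, M}.
Common ancestors: {E, G, M}.
Among these, M is not an ancestor of any other common ancestor — it is the merge base.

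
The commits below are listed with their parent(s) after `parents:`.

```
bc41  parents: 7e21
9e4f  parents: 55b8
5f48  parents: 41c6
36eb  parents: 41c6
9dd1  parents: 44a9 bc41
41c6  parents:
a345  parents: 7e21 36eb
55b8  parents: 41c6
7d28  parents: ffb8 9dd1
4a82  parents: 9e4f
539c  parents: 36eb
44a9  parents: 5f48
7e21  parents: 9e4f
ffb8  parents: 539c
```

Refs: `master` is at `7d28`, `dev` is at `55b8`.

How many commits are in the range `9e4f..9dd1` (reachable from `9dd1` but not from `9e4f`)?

Reachable from 9dd1: {41c6, 44a9, 55b8, 5f48, 7e21, 9dd1, 9e4f, bc41}.
Reachable from 9e4f: {41c6, 55b8, 9e4f}.
In 9dd1's history but not 9e4f's: {44a9, 5f48, 7e21, 9dd1, bc41} — 5 commits.

5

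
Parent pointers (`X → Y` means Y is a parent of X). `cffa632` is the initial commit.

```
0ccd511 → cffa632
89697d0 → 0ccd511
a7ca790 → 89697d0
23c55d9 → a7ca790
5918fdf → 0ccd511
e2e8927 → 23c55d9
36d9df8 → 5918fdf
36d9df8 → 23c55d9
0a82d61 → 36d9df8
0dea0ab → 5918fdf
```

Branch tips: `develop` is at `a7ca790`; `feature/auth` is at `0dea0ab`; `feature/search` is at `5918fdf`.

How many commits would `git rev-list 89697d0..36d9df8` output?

4

Reachable from 36d9df8: {0ccd511, 23c55d9, 36d9df8, 5918fdf, 89697d0, a7ca790, cffa632}.
Reachable from 89697d0: {0ccd511, 89697d0, cffa632}.
In 36d9df8's history but not 89697d0's: {23c55d9, 36d9df8, 5918fdf, a7ca790} — 4 commits.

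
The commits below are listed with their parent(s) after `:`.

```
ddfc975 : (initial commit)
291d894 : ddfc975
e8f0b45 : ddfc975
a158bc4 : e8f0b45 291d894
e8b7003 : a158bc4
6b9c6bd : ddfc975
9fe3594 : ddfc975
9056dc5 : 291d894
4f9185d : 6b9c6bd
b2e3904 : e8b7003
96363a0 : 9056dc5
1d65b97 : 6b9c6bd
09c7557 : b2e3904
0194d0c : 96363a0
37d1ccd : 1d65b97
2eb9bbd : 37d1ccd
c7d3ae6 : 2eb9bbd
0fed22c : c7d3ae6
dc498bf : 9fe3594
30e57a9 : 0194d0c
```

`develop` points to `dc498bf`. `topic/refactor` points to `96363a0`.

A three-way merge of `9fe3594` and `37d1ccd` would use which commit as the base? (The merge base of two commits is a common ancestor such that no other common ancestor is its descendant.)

ddfc975

Ancestors of 9fe3594: {9fe3594, ddfc975}.
Ancestors of 37d1ccd: {1d65b97, 37d1ccd, 6b9c6bd, ddfc975}.
Common ancestors: {ddfc975}.
The only common ancestor is ddfc975, so it is the merge base.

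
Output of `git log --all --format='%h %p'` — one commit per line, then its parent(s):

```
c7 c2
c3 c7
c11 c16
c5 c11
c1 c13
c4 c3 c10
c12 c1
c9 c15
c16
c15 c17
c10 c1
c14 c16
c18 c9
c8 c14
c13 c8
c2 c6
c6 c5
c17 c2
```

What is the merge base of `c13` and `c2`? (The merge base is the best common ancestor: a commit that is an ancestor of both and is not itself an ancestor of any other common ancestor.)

Ancestors of c13: {c13, c14, c16, c8}.
Ancestors of c2: {c11, c16, c2, c5, c6}.
Common ancestors: {c16}.
The only common ancestor is c16, so it is the merge base.

c16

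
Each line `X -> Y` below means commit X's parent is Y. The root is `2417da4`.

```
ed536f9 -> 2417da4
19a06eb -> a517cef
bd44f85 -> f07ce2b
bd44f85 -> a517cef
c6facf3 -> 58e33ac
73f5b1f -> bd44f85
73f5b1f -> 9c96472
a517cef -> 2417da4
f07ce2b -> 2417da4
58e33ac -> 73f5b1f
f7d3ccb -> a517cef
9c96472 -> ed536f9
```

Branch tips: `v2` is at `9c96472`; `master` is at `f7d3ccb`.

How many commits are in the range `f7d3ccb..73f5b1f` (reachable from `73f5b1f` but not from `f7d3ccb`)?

5

Reachable from 73f5b1f: {2417da4, 73f5b1f, 9c96472, a517cef, bd44f85, ed536f9, f07ce2b}.
Reachable from f7d3ccb: {2417da4, a517cef, f7d3ccb}.
In 73f5b1f's history but not f7d3ccb's: {73f5b1f, 9c96472, bd44f85, ed536f9, f07ce2b} — 5 commits.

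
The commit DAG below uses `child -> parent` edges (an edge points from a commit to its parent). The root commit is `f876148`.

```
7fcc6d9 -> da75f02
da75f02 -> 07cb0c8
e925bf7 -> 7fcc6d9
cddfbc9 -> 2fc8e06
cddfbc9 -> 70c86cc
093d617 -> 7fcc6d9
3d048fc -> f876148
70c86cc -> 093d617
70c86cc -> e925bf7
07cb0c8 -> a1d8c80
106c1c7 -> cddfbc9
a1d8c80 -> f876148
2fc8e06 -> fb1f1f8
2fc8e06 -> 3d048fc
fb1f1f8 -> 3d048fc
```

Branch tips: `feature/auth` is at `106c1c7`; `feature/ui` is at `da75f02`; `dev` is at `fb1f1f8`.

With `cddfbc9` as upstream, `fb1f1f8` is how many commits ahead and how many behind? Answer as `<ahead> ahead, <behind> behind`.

Reachable from fb1f1f8: {3d048fc, f876148, fb1f1f8}.
Reachable from cddfbc9: {07cb0c8, 093d617, 2fc8e06, 3d048fc, 70c86cc, 7fcc6d9, a1d8c80, cddfbc9, da75f02, e925bf7, f876148, fb1f1f8}.
Only in fb1f1f8's history (ahead): {} — 0.
Only in cddfbc9's history (behind): {07cb0c8, 093d617, 2fc8e06, 70c86cc, 7fcc6d9, a1d8c80, cddfbc9, da75f02, e925bf7} — 9.

0 ahead, 9 behind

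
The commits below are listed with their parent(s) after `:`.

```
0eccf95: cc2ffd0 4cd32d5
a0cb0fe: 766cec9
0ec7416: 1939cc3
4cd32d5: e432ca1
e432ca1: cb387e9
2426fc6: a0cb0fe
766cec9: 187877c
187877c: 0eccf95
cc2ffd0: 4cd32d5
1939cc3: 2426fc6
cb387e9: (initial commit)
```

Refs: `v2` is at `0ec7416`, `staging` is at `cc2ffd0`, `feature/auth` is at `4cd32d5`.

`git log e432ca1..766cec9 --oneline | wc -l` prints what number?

5

Reachable from 766cec9: {0eccf95, 187877c, 4cd32d5, 766cec9, cb387e9, cc2ffd0, e432ca1}.
Reachable from e432ca1: {cb387e9, e432ca1}.
In 766cec9's history but not e432ca1's: {0eccf95, 187877c, 4cd32d5, 766cec9, cc2ffd0} — 5 commits.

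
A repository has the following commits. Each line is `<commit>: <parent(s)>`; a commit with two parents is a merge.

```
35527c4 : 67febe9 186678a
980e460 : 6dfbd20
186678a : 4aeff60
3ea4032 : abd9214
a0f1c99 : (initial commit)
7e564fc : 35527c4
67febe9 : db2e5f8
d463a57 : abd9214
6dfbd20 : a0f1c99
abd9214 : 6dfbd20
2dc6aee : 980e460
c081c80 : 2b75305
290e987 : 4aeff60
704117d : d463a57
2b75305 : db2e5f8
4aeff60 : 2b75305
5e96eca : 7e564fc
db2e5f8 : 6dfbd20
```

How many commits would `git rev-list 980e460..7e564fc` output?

7

Reachable from 7e564fc: {186678a, 2b75305, 35527c4, 4aeff60, 67febe9, 6dfbd20, 7e564fc, a0f1c99, db2e5f8}.
Reachable from 980e460: {6dfbd20, 980e460, a0f1c99}.
In 7e564fc's history but not 980e460's: {186678a, 2b75305, 35527c4, 4aeff60, 67febe9, 7e564fc, db2e5f8} — 7 commits.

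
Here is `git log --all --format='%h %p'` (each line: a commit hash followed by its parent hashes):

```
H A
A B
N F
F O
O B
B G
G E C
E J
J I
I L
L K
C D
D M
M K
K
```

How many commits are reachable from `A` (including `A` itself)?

Walking parent pointers from A: reachable set = {A, B, C, D, E, G, I, J, K, L, M}.
That is 11 commits.

11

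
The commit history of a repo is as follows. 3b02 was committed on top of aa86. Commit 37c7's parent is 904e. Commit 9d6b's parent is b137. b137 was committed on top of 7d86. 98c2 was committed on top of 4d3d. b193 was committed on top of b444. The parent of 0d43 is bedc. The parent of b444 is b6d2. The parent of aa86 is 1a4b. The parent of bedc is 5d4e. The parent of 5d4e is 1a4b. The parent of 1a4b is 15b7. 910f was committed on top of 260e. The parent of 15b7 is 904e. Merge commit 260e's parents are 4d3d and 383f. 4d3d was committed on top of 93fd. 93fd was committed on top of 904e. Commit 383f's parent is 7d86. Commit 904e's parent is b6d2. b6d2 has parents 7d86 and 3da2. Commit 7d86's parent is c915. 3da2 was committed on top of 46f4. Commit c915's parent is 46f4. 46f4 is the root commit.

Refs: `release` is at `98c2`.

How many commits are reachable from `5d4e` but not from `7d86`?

Reachable from 5d4e: {15b7, 1a4b, 3da2, 46f4, 5d4e, 7d86, 904e, b6d2, c915}.
Reachable from 7d86: {46f4, 7d86, c915}.
In 5d4e's history but not 7d86's: {15b7, 1a4b, 3da2, 5d4e, 904e, b6d2} — 6 commits.

6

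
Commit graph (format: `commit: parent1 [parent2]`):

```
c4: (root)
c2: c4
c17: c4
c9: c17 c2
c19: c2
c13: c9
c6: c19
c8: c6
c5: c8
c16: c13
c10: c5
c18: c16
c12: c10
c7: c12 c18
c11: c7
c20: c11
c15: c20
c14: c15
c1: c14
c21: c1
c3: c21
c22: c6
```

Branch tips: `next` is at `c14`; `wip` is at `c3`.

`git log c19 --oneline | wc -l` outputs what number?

3

Walking parent pointers from c19: reachable set = {c19, c2, c4}.
That is 3 commits.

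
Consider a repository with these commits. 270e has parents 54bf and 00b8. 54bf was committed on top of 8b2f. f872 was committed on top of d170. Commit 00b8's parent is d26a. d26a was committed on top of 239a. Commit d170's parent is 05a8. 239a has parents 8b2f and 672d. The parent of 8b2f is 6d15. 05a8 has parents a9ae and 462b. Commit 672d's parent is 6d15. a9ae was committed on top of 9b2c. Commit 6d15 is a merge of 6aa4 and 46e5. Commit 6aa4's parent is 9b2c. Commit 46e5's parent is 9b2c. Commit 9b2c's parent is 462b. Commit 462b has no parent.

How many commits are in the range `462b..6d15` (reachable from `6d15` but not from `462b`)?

4

Reachable from 6d15: {462b, 46e5, 6aa4, 6d15, 9b2c}.
Reachable from 462b: {462b}.
In 6d15's history but not 462b's: {46e5, 6aa4, 6d15, 9b2c} — 4 commits.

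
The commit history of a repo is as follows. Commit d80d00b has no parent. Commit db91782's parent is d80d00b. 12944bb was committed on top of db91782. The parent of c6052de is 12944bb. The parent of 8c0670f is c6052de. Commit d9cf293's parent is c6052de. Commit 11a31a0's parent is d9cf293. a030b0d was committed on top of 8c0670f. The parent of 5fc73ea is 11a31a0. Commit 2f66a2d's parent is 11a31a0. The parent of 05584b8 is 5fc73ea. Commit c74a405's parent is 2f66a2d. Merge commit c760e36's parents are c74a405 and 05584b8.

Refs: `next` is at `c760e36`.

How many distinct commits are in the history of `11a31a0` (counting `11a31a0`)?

6

Walking parent pointers from 11a31a0: reachable set = {11a31a0, 12944bb, c6052de, d80d00b, d9cf293, db91782}.
That is 6 commits.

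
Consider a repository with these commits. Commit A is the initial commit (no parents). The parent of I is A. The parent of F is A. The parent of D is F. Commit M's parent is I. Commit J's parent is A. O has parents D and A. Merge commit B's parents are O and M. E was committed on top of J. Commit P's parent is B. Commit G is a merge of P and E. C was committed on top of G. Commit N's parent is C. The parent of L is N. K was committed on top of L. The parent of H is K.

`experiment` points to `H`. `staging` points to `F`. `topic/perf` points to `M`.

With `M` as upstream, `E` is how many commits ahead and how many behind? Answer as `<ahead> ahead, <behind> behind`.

Reachable from E: {A, E, J}.
Reachable from M: {A, I, M}.
Only in E's history (ahead): {E, J} — 2.
Only in M's history (behind): {I, M} — 2.

2 ahead, 2 behind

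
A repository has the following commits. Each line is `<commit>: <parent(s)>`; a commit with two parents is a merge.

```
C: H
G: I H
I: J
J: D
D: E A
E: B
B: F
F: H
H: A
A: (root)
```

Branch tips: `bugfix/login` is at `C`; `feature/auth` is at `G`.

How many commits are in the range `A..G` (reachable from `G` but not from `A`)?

Reachable from G: {A, B, D, E, F, G, H, I, J}.
Reachable from A: {A}.
In G's history but not A's: {B, D, E, F, G, H, I, J} — 8 commits.

8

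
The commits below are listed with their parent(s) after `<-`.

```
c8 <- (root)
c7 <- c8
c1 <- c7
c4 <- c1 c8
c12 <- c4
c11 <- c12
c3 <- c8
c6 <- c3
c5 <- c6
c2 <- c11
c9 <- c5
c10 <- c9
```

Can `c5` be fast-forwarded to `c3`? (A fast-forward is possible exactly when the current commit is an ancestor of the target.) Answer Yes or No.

A fast-forward from c5 to c3 is possible iff c5 is an ancestor of c3.
Ancestors of c3: {c3, c8}.
c5 is not among them, so fast-forward is not possible.

No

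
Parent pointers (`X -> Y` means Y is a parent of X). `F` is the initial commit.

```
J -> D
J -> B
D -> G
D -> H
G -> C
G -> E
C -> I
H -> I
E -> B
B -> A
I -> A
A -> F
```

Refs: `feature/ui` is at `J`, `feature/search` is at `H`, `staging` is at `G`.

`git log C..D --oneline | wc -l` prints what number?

5

Reachable from D: {A, B, C, D, E, F, G, H, I}.
Reachable from C: {A, C, F, I}.
In D's history but not C's: {B, D, E, G, H} — 5 commits.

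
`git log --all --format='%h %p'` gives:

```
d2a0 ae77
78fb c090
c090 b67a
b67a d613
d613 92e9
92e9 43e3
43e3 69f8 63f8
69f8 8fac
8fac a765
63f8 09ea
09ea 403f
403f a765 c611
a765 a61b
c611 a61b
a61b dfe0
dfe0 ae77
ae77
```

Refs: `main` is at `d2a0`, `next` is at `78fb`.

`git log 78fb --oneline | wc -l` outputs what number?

16

Walking parent pointers from 78fb: reachable set = {09ea, 403f, 43e3, 63f8, 69f8, 78fb, 8fac, 92e9, a61b, a765, ae77, b67a, c090, c611, d613, dfe0}.
That is 16 commits.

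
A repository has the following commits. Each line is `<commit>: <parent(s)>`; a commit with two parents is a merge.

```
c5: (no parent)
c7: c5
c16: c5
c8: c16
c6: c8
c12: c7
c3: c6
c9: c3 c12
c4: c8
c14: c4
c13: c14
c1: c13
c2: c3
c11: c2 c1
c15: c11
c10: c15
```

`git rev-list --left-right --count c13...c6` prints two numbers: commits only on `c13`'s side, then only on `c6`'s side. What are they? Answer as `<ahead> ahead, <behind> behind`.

Reachable from c13: {c13, c14, c16, c4, c5, c8}.
Reachable from c6: {c16, c5, c6, c8}.
Only in c13's history (ahead): {c13, c14, c4} — 3.
Only in c6's history (behind): {c6} — 1.

3 ahead, 1 behind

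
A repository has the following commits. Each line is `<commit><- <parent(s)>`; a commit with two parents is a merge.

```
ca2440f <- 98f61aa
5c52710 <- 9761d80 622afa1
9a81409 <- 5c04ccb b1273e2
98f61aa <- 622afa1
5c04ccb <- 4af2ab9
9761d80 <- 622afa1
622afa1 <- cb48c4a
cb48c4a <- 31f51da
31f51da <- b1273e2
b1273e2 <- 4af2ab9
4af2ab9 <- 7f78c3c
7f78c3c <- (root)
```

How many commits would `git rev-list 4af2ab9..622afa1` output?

Reachable from 622afa1: {31f51da, 4af2ab9, 622afa1, 7f78c3c, b1273e2, cb48c4a}.
Reachable from 4af2ab9: {4af2ab9, 7f78c3c}.
In 622afa1's history but not 4af2ab9's: {31f51da, 622afa1, b1273e2, cb48c4a} — 4 commits.

4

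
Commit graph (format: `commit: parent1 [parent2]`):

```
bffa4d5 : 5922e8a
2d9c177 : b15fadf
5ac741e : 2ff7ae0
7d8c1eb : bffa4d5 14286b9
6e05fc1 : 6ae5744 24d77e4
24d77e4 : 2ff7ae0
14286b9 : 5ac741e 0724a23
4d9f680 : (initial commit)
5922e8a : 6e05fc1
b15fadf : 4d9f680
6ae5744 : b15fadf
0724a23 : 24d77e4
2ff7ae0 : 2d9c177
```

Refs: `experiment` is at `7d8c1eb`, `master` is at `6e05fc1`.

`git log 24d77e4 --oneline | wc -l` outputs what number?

5

Walking parent pointers from 24d77e4: reachable set = {24d77e4, 2d9c177, 2ff7ae0, 4d9f680, b15fadf}.
That is 5 commits.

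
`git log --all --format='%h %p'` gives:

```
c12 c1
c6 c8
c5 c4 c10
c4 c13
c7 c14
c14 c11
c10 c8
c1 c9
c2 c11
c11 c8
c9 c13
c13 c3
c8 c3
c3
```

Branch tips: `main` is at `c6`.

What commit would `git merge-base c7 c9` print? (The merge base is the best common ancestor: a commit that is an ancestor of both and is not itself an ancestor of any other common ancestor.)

c3

Ancestors of c7: {c11, c14, c3, c7, c8}.
Ancestors of c9: {c13, c3, c9}.
Common ancestors: {c3}.
The only common ancestor is c3, so it is the merge base.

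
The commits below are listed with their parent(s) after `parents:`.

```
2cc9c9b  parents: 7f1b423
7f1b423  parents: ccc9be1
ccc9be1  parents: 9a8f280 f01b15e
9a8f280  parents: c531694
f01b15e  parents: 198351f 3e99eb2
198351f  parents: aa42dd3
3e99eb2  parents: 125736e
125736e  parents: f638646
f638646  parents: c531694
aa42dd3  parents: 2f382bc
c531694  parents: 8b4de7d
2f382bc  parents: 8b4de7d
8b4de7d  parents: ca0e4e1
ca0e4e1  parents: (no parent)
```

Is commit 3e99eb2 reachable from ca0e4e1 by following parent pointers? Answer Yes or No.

Ancestors of ca0e4e1: {ca0e4e1}.
3e99eb2 is not in that set, so it is not an ancestor of ca0e4e1.

No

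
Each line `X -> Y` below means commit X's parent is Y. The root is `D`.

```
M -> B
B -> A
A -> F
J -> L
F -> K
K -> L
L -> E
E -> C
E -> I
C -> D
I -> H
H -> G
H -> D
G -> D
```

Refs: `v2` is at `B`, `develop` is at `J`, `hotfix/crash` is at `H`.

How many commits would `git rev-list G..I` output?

Reachable from I: {D, G, H, I}.
Reachable from G: {D, G}.
In I's history but not G's: {H, I} — 2 commits.

2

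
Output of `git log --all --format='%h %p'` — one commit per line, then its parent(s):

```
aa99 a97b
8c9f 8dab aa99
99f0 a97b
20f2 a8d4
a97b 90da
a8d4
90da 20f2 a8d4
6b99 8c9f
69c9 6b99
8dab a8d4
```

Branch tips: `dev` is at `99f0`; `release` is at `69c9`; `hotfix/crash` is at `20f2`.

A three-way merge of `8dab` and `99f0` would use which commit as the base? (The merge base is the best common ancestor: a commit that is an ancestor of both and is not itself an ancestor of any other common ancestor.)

a8d4

Ancestors of 8dab: {8dab, a8d4}.
Ancestors of 99f0: {20f2, 90da, 99f0, a8d4, a97b}.
Common ancestors: {a8d4}.
The only common ancestor is a8d4, so it is the merge base.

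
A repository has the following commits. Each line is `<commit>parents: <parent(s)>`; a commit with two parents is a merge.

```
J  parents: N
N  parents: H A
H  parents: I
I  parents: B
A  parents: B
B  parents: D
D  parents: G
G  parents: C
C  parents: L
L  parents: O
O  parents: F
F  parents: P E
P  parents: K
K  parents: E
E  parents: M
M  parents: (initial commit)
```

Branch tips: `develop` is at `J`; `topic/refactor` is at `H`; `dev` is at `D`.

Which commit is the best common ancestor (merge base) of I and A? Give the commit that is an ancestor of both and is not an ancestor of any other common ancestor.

B

Ancestors of I: {B, C, D, E, F, G, I, K, L, M, O, P}.
Ancestors of A: {A, B, C, D, E, F, G, K, L, M, O, P}.
Common ancestors: {B, C, D, E, F, G, K, L, M, O, P}.
Among these, B is not an ancestor of any other common ancestor — it is the merge base.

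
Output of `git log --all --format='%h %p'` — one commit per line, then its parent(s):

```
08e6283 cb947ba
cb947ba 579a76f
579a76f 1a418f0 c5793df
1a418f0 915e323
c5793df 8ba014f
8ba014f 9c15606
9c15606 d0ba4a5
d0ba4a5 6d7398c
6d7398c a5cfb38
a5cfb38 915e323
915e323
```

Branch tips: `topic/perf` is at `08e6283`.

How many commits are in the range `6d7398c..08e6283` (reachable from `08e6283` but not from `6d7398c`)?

Reachable from 08e6283: {08e6283, 1a418f0, 579a76f, 6d7398c, 8ba014f, 915e323, 9c15606, a5cfb38, c5793df, cb947ba, d0ba4a5}.
Reachable from 6d7398c: {6d7398c, 915e323, a5cfb38}.
In 08e6283's history but not 6d7398c's: {08e6283, 1a418f0, 579a76f, 8ba014f, 9c15606, c5793df, cb947ba, d0ba4a5} — 8 commits.

8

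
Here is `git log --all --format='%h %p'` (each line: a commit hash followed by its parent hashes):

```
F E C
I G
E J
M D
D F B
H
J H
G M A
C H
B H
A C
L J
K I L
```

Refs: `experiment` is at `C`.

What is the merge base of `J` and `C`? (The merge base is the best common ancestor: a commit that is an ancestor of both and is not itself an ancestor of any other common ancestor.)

H

Ancestors of J: {H, J}.
Ancestors of C: {C, H}.
Common ancestors: {H}.
The only common ancestor is H, so it is the merge base.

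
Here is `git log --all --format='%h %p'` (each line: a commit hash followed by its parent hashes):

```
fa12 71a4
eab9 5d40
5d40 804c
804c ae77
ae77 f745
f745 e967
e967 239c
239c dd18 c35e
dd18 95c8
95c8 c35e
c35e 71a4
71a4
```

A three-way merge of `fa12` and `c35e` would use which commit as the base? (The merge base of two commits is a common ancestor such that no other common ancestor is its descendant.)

Ancestors of fa12: {71a4, fa12}.
Ancestors of c35e: {71a4, c35e}.
Common ancestors: {71a4}.
The only common ancestor is 71a4, so it is the merge base.

71a4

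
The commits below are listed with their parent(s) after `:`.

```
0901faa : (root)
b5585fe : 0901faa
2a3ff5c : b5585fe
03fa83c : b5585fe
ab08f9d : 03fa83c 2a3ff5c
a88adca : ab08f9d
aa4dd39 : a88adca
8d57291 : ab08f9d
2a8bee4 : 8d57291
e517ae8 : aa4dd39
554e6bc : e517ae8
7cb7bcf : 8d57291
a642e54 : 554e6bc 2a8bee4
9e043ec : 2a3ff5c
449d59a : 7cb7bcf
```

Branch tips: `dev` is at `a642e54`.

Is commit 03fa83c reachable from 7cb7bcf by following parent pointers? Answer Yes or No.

Ancestors of 7cb7bcf (commits reachable by following parents): {03fa83c, 0901faa, 2a3ff5c, 7cb7bcf, 8d57291, ab08f9d, b5585fe}.
03fa83c is in that set, so it is an ancestor of 7cb7bcf.

Yes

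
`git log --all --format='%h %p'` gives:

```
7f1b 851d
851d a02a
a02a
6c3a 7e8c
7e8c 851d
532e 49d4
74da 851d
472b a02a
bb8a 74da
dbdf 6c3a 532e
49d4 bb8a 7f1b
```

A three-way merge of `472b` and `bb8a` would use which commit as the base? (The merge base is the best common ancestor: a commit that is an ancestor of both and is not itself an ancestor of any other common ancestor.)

a02a

Ancestors of 472b: {472b, a02a}.
Ancestors of bb8a: {74da, 851d, a02a, bb8a}.
Common ancestors: {a02a}.
The only common ancestor is a02a, so it is the merge base.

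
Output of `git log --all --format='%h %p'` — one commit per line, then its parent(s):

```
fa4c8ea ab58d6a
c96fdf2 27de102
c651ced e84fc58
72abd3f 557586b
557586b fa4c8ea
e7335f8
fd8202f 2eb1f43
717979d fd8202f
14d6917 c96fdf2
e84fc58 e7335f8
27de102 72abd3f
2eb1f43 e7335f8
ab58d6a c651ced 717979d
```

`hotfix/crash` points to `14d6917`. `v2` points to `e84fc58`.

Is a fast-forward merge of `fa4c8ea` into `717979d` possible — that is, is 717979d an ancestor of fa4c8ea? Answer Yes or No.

Yes

A fast-forward from 717979d to fa4c8ea is possible iff 717979d is an ancestor of fa4c8ea.
Ancestors of fa4c8ea: {2eb1f43, 717979d, ab58d6a, c651ced, e7335f8, e84fc58, fa4c8ea, fd8202f}.
717979d is among them, so fast-forward is possible.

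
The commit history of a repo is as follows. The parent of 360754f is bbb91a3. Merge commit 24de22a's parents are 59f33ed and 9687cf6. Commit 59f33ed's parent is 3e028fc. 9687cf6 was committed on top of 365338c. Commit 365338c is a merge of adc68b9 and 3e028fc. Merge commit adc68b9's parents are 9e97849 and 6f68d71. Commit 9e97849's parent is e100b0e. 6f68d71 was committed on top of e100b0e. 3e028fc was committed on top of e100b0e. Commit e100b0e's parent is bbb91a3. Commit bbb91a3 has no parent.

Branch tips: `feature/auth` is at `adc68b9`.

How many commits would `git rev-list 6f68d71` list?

Walking parent pointers from 6f68d71: reachable set = {6f68d71, bbb91a3, e100b0e}.
That is 3 commits.

3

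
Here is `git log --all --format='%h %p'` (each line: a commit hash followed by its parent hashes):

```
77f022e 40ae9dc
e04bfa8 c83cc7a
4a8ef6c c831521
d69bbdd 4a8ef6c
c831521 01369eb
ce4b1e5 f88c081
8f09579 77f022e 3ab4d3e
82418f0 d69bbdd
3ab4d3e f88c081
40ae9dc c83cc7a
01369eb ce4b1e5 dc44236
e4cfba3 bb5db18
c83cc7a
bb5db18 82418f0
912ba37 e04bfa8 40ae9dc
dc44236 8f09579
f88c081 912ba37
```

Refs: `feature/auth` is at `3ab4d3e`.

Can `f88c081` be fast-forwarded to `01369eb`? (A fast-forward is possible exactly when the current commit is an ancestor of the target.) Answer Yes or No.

A fast-forward from f88c081 to 01369eb is possible iff f88c081 is an ancestor of 01369eb.
Ancestors of 01369eb: {01369eb, 3ab4d3e, 40ae9dc, 77f022e, 8f09579, 912ba37, c83cc7a, ce4b1e5, dc44236, e04bfa8, f88c081}.
f88c081 is among them, so fast-forward is possible.

Yes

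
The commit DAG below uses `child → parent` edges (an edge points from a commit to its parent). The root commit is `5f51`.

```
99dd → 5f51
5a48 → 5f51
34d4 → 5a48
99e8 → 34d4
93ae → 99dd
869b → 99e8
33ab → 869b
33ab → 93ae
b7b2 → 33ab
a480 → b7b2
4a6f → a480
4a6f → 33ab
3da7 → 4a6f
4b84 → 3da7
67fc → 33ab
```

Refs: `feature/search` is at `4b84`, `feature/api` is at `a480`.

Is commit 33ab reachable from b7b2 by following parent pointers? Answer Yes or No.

Yes

Ancestors of b7b2 (commits reachable by following parents): {33ab, 34d4, 5a48, 5f51, 869b, 93ae, 99dd, 99e8, b7b2}.
33ab is in that set, so it is an ancestor of b7b2.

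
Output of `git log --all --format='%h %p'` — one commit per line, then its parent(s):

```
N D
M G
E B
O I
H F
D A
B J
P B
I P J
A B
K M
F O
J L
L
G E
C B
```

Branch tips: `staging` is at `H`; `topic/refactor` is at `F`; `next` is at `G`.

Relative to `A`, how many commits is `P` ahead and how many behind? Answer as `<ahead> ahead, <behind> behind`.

Reachable from P: {B, J, L, P}.
Reachable from A: {A, B, J, L}.
Only in P's history (ahead): {P} — 1.
Only in A's history (behind): {A} — 1.

1 ahead, 1 behind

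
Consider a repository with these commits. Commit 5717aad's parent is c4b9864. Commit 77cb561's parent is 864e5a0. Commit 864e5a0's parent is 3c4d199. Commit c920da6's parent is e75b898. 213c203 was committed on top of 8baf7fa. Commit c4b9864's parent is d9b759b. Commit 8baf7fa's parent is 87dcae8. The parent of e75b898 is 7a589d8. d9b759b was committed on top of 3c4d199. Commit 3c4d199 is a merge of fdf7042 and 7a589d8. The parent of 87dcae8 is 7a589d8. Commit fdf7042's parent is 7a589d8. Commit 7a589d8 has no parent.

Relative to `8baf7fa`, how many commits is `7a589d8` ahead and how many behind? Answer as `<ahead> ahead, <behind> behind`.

Reachable from 7a589d8: {7a589d8}.
Reachable from 8baf7fa: {7a589d8, 87dcae8, 8baf7fa}.
Only in 7a589d8's history (ahead): {} — 0.
Only in 8baf7fa's history (behind): {87dcae8, 8baf7fa} — 2.

0 ahead, 2 behind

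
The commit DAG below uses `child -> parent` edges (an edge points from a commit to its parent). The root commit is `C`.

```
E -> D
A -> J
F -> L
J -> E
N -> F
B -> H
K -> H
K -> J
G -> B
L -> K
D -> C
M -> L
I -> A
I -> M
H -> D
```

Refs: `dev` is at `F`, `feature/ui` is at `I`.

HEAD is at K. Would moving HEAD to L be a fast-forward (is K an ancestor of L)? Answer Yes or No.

A fast-forward from K to L is possible iff K is an ancestor of L.
Ancestors of L: {C, D, E, H, J, K, L}.
K is among them, so fast-forward is possible.

Yes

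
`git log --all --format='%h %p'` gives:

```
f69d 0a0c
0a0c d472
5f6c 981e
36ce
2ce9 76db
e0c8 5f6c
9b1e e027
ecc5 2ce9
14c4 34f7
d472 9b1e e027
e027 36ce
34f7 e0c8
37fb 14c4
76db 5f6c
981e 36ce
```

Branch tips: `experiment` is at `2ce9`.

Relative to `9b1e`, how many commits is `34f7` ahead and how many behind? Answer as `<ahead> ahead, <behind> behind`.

Reachable from 34f7: {34f7, 36ce, 5f6c, 981e, e0c8}.
Reachable from 9b1e: {36ce, 9b1e, e027}.
Only in 34f7's history (ahead): {34f7, 5f6c, 981e, e0c8} — 4.
Only in 9b1e's history (behind): {9b1e, e027} — 2.

4 ahead, 2 behind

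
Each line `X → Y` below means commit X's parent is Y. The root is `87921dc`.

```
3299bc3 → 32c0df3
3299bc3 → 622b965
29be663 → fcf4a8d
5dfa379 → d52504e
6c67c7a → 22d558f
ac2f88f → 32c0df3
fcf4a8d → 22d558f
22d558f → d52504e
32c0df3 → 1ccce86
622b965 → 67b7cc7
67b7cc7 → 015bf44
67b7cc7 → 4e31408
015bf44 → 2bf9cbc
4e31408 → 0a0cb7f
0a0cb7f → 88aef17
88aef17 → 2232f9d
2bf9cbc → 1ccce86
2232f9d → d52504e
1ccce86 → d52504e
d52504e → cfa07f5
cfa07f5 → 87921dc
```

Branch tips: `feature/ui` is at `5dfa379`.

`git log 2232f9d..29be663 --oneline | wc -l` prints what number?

Reachable from 29be663: {22d558f, 29be663, 87921dc, cfa07f5, d52504e, fcf4a8d}.
Reachable from 2232f9d: {2232f9d, 87921dc, cfa07f5, d52504e}.
In 29be663's history but not 2232f9d's: {22d558f, 29be663, fcf4a8d} — 3 commits.

3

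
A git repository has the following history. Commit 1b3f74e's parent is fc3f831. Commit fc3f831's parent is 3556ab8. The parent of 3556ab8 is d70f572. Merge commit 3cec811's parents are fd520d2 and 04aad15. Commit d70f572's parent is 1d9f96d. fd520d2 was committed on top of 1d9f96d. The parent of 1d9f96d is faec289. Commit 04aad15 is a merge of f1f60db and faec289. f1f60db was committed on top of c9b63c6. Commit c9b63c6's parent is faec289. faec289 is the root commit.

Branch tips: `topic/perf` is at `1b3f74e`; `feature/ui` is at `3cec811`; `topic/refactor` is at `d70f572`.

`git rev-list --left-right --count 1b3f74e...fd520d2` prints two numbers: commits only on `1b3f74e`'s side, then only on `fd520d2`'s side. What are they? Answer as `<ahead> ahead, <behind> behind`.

Reachable from 1b3f74e: {1b3f74e, 1d9f96d, 3556ab8, d70f572, faec289, fc3f831}.
Reachable from fd520d2: {1d9f96d, faec289, fd520d2}.
Only in 1b3f74e's history (ahead): {1b3f74e, 3556ab8, d70f572, fc3f831} — 4.
Only in fd520d2's history (behind): {fd520d2} — 1.

4 ahead, 1 behind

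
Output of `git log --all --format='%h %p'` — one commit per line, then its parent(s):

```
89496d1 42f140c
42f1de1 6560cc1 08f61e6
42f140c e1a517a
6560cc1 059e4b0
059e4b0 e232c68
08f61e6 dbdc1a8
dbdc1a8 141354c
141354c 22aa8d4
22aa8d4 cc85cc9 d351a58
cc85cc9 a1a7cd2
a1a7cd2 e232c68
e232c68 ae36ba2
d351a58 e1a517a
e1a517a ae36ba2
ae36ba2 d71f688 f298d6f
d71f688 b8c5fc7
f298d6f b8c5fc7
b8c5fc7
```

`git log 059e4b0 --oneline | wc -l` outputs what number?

6

Walking parent pointers from 059e4b0: reachable set = {059e4b0, ae36ba2, b8c5fc7, d71f688, e232c68, f298d6f}.
That is 6 commits.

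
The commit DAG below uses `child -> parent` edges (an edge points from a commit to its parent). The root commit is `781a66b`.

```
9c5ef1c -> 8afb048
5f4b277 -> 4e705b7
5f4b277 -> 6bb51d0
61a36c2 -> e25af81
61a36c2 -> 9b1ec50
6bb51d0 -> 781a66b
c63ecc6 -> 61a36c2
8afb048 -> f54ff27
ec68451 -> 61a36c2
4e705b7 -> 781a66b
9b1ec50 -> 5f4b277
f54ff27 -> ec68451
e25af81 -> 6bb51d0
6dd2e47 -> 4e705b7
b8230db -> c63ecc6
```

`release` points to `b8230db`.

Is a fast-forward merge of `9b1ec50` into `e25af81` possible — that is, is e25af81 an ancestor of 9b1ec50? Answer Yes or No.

No

A fast-forward from e25af81 to 9b1ec50 is possible iff e25af81 is an ancestor of 9b1ec50.
Ancestors of 9b1ec50: {4e705b7, 5f4b277, 6bb51d0, 781a66b, 9b1ec50}.
e25af81 is not among them, so fast-forward is not possible.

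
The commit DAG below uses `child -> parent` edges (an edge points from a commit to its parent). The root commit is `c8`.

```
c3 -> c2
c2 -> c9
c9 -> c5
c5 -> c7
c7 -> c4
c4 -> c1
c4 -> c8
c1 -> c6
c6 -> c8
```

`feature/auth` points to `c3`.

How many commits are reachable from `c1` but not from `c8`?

Reachable from c1: {c1, c6, c8}.
Reachable from c8: {c8}.
In c1's history but not c8's: {c1, c6} — 2 commits.

2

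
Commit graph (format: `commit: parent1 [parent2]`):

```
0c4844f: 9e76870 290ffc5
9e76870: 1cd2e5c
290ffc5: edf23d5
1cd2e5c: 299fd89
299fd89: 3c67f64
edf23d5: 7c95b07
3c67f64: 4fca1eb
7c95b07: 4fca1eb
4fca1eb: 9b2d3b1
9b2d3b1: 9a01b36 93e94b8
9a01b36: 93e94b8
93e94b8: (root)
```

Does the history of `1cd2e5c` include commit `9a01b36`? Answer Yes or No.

Yes

Ancestors of 1cd2e5c (commits reachable by following parents): {1cd2e5c, 299fd89, 3c67f64, 4fca1eb, 93e94b8, 9a01b36, 9b2d3b1}.
9a01b36 is in that set, so it is an ancestor of 1cd2e5c.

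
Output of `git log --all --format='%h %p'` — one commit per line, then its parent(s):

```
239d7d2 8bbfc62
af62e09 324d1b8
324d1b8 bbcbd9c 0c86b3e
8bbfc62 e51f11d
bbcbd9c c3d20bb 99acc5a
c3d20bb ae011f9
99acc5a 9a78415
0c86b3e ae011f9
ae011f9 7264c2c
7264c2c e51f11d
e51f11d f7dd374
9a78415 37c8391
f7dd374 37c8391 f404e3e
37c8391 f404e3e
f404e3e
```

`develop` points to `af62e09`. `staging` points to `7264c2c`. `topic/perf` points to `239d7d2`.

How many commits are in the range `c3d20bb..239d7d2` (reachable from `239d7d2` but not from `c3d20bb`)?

Reachable from 239d7d2: {239d7d2, 37c8391, 8bbfc62, e51f11d, f404e3e, f7dd374}.
Reachable from c3d20bb: {37c8391, 7264c2c, ae011f9, c3d20bb, e51f11d, f404e3e, f7dd374}.
In 239d7d2's history but not c3d20bb's: {239d7d2, 8bbfc62} — 2 commits.

2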